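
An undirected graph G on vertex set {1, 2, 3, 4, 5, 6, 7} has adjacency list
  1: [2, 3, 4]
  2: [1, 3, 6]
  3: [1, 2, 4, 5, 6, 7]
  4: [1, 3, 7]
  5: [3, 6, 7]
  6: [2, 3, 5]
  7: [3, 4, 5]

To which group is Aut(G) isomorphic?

D_6

Vertex 3 is the unique vertex of degree 6; the remaining 6 vertices each have degree 3 and induce a cycle, so G is the wheel on 7 vertices with hub 3. With the hub fixed, the remaining symmetry is that of the rim cycle C_6, giving the dihedral group D_6.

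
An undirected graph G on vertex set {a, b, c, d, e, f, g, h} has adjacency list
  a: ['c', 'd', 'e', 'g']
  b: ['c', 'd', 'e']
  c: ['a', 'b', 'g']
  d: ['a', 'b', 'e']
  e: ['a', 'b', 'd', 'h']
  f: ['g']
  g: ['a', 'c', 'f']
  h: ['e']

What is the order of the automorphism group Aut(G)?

The degree sequence is [4, 3, 3, 3, 4, 1, 3, 1]. Checking the degree-preserving permutations of the vertex set shows that none except the identity preserves every edge, so Aut(G) is trivial.

1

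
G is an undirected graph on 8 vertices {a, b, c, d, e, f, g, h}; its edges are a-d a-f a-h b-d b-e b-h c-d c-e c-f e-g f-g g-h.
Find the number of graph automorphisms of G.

48

G is 3-regular and bipartite on 2^3 = 8 vertices with girth 4; it is the hypercube graph Q_3. The symmetry group of the 3-cube is the hyperoctahedral group B_3 = Z_2 ≀ S_3, of order 2^3·3! = 48.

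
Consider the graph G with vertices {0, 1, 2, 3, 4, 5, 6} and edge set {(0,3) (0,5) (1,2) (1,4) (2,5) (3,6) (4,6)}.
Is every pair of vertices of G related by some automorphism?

Every vertex has degree 2 and the graph is connected, so G is the 7-cycle C_7. C_7 has 7 rotations and 7 reflections, so Aut(C_7) ≅ D_7 of order 14. Under this action every vertex can be carried to every other, so G is vertex-transitive.

Yes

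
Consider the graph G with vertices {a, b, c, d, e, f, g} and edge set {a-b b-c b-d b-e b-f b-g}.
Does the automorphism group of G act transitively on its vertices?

Vertex b is the only vertex of degree 6, so every automorphism fixes it; G is not vertex-transitive.

No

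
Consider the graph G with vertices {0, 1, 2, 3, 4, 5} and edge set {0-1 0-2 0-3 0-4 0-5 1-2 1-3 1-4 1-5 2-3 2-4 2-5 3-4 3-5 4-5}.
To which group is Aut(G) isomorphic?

the symmetric group on 6 letters

Every vertex has degree 5, so G is the complete graph K_6. Every bijection on the vertex set is an automorphism of K_6; hence Aut(K_6) ≅ S_6, order 720.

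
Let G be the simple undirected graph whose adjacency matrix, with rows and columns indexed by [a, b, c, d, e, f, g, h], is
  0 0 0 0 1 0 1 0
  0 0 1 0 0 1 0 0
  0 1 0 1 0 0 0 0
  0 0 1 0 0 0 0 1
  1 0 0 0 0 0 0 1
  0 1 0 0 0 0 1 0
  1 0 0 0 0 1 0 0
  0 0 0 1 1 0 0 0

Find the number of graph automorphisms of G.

G is 2-regular and connected on 8 vertices, i.e. the cycle C_8. C_8 has 8 rotations and 8 reflections, so Aut(C_8) ≅ D_8 of order 16.

16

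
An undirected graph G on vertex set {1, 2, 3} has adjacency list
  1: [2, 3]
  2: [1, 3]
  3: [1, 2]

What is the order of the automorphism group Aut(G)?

6

All 3 vertices are pairwise adjacent: G = K_3. Every bijection on the vertex set is an automorphism of K_3; hence Aut(K_3) ≅ S_3, order 6.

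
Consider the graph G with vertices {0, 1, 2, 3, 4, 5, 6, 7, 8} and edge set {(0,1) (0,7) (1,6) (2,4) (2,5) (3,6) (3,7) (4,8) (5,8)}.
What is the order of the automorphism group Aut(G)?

G has two connected components, {0, 1, 3, 6, 7} and {2, 4, 5, 8}; each is 2-regular, so G = C_5 ⊔ C_4. The components are non-isomorphic (different sizes), so Aut(G) = Aut(C_5) × Aut(C_4) = D_5 × D_4 of order 10·8 = 80.

80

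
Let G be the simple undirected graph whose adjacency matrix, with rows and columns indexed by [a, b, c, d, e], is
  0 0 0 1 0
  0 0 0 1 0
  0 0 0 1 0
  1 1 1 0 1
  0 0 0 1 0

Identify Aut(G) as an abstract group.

Vertex d has degree 4 and every other vertex has degree 1, so G is the star K_{1,4} with centre d. Any automorphism fixes the centre and permutes the 4 leaves freely, so Aut(G) ≅ S_4 of order 4! = 24.

S_4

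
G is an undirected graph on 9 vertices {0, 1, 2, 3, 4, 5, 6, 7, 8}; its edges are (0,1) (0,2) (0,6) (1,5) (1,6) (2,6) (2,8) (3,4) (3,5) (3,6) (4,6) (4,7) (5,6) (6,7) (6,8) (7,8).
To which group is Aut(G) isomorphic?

D_8

Vertex 6 is the unique vertex of degree 8; the remaining 8 vertices each have degree 3 and induce a cycle, so G is the wheel on 9 vertices with hub 6. Every automorphism fixes the hub and acts on the rim 8-cycle, so Aut(G) ≅ Aut(C_8) = D_8 of order 16.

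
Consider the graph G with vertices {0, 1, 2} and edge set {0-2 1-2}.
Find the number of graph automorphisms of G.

2

The degree sequence is [1, 1, 2]; the two degree-1 vertices 0 and 1 are the ends of a path, so G = P_3. A path has exactly one nontrivial symmetry — reversal — giving Aut(G) of order 2.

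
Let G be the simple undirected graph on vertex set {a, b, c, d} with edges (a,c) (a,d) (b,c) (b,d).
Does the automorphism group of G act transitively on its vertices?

Yes

Every vertex has degree 2 and the graph is connected, so G is the 4-cycle C_4. The automorphisms of the 4-cycle are exactly the symmetries of a regular 4-gon: the dihedral group D_4, |D_4| = 8. This group acts transitively on the 4 vertices.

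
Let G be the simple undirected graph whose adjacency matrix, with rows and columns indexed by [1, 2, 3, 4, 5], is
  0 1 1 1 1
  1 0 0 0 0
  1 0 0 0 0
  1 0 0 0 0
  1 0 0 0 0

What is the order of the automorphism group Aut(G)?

Vertex 1 has degree 4 and every other vertex has degree 1, so G is the star K_{1,4} with centre 1. The 4 leaves are pairwise interchangeable while the centre is fixed, giving Aut(G) = S_4.

24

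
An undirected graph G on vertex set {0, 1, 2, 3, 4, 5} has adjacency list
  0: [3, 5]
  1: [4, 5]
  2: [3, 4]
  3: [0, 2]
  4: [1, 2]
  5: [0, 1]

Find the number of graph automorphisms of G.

12

Every vertex has degree 2 and the graph is connected, so G is the 6-cycle C_6. The automorphisms of the 6-cycle are exactly the symmetries of a regular 6-gon: the dihedral group D_6, |D_6| = 12.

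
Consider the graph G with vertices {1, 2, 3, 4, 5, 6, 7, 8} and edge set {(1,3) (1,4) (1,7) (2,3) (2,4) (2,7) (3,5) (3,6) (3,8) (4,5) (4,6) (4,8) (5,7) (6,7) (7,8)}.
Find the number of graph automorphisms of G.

720

The vertices split by degree into {3, 4, 7} (degree 5) and {1, 2, 5, 6, 8} (degree 3); every edge runs between the two parts, so G is the complete bipartite graph K_{3,5}. Automorphisms preserve the bipartition setwise (since the parts differ in size) and act as S_5 × S_3 within it; |Aut| = 720.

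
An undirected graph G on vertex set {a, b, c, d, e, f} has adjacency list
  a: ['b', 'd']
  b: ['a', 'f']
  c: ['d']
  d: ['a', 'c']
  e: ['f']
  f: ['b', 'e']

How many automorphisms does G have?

The degree sequence is [2, 2, 1, 2, 1, 2]; the two degree-1 vertices c and e are the ends of a path, so G = P_6. A path has exactly one nontrivial symmetry — reversal — giving Aut(G) of order 2.

2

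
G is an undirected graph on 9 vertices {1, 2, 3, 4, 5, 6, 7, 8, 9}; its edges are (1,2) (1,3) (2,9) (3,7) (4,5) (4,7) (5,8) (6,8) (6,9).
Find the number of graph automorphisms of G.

G is 2-regular and connected on 9 vertices, i.e. the cycle C_9. The automorphisms of the 9-cycle are exactly the symmetries of a regular 9-gon: the dihedral group D_9, |D_9| = 18.

18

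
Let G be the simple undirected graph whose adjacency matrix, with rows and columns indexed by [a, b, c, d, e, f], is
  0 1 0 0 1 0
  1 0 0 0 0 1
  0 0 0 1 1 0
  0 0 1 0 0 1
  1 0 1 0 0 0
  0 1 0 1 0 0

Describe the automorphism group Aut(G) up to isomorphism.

the dihedral group of order 12

G is 2-regular and connected on 6 vertices, i.e. the cycle C_6. The automorphisms of the 6-cycle are exactly the symmetries of a regular 6-gon: the dihedral group D_6, |D_6| = 12.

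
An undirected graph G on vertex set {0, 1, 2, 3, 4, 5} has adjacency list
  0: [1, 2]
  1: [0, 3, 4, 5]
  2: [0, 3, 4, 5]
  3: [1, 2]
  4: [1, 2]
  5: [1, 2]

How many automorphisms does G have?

The vertices split by degree into {1, 2} (degree 4) and {0, 3, 4, 5} (degree 2); every edge runs between the two parts, so G is the complete bipartite graph K_{2,4}. Automorphisms preserve the bipartition setwise (since the parts differ in size) and act as S_2 × S_4 within it; |Aut| = 48.

48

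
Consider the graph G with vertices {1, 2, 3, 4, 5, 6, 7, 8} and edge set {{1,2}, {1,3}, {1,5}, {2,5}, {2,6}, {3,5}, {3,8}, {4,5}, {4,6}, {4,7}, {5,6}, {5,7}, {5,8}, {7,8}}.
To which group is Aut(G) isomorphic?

Vertex 5 is the unique vertex of degree 7; the remaining 7 vertices each have degree 3 and induce a cycle, so G is the wheel on 8 vertices with hub 5. Every automorphism fixes the hub and acts on the rim 7-cycle, so Aut(G) ≅ Aut(C_7) = D_7 of order 14.

the dihedral group of order 14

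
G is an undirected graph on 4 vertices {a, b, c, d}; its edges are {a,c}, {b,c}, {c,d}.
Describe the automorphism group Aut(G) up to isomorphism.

Vertex c has degree 3 and every other vertex has degree 1, so G is the star K_{1,3} with centre c. The 3 leaves are pairwise interchangeable while the centre is fixed, giving Aut(G) = S_3.

S_3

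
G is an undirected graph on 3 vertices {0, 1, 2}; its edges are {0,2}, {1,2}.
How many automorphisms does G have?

2

The degree sequence is [1, 1, 2]; the two degree-1 vertices 0 and 1 are the ends of a path, so G = P_3. A path has exactly one nontrivial symmetry — reversal — giving Aut(G) of order 2.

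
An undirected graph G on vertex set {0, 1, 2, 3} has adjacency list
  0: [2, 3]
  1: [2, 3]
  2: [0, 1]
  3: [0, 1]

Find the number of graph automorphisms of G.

G is 2-regular and bipartite on 2^2 = 4 vertices with girth 4; it is the hypercube graph Q_2. The symmetry group of the 2-cube is the hyperoctahedral group B_2 = Z_2 ≀ S_2, of order 2^2·2! = 8.

8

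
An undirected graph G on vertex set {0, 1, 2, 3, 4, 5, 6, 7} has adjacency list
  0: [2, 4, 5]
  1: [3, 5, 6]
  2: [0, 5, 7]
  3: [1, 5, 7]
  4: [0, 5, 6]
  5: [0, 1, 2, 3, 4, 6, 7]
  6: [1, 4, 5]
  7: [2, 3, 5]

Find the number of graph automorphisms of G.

14

Vertex 5 is the unique vertex of degree 7; the remaining 7 vertices each have degree 3 and induce a cycle, so G is the wheel on 8 vertices with hub 5. With the hub fixed, the remaining symmetry is that of the rim cycle C_7, giving the dihedral group D_7.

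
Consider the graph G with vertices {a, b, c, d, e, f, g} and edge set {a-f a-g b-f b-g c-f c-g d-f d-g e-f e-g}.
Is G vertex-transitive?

No

Automorphisms preserve degree, but G has vertices of degree 2 and vertices of degree 5; no automorphism maps one to the other, so G is not vertex-transitive.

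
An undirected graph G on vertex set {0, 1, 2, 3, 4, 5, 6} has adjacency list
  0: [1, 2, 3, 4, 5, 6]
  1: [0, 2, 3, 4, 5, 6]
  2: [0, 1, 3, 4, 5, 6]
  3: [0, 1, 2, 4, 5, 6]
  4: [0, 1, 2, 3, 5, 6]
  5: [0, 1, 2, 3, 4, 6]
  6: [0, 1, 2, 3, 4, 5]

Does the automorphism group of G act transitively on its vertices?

Yes

All 7 vertices are pairwise adjacent: G = K_7. Any permutation of the 7 vertices preserves K_7, so Aut(K_7) = S_7 of order 7! = 5040. Under this action every vertex can be carried to every other, so G is vertex-transitive.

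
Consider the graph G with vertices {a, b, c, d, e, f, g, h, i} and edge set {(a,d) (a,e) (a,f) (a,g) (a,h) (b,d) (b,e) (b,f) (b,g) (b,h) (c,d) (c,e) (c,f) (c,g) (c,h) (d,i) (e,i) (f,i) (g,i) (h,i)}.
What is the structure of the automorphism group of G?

S_5 × S_4

The vertices split by degree into {a, b, c, i} (degree 5) and {d, e, f, g, h} (degree 4); every edge runs between the two parts, so G is the complete bipartite graph K_{4,5}. Automorphisms preserve the bipartition setwise (since the parts differ in size) and act as S_5 × S_4 within it; |Aut| = 2880.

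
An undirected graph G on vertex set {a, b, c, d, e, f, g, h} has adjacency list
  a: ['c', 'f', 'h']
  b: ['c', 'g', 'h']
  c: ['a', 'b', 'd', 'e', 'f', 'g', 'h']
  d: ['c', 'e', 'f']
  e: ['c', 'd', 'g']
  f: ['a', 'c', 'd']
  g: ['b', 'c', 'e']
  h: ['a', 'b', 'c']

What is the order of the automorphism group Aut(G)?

Vertex c is the unique vertex of degree 7; the remaining 7 vertices each have degree 3 and induce a cycle, so G is the wheel on 8 vertices with hub c. Every automorphism fixes the hub and acts on the rim 7-cycle, so Aut(G) ≅ Aut(C_7) = D_7 of order 14.

14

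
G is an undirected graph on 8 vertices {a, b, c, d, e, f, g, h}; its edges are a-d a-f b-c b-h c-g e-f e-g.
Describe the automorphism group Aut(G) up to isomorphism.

the cyclic group of order 2

The degree sequence is [2, 2, 2, 1, 2, 2, 2, 1]; the two degree-1 vertices d and h are the ends of a path, so G = P_8. A path has exactly one nontrivial symmetry — reversal — giving Aut(G) of order 2.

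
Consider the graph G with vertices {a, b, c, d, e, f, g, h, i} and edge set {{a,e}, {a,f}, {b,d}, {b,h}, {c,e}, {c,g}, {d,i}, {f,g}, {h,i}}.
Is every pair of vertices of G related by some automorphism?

No

G has two connected components, {a, c, e, f, g} and {b, d, h, i}; each is 2-regular, so G = C_5 ⊔ C_4. The orbit of a under Aut(G) is {a, c, e, f, g}, which does not contain b, so G is not vertex-transitive.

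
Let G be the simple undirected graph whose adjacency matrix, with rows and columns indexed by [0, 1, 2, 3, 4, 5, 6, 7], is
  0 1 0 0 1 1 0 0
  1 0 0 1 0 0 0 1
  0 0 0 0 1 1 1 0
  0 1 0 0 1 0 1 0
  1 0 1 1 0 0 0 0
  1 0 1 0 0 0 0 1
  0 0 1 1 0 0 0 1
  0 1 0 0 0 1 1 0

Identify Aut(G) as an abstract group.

G is 3-regular and bipartite on 2^3 = 8 vertices with girth 4; it is the hypercube graph Q_3. The symmetry group of the 3-cube is the hyperoctahedral group B_3 = Z_2 ≀ S_3, of order 2^3·3! = 48.

Z_2^3 ⋊ S_3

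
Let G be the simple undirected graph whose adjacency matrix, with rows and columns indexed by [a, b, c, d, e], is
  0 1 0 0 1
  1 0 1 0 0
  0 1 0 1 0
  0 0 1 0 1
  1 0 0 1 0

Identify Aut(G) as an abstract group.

D_5

G is 2-regular and connected on 5 vertices, i.e. the cycle C_5. C_5 has 5 rotations and 5 reflections, so Aut(C_5) ≅ D_5 of order 10.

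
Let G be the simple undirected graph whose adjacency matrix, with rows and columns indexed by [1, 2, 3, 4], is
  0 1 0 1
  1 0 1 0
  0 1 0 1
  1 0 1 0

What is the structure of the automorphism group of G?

G is 2-regular and connected on 4 vertices, i.e. the cycle C_4. C_4 has 4 rotations and 4 reflections, so Aut(C_4) ≅ D_4 of order 8.

D_4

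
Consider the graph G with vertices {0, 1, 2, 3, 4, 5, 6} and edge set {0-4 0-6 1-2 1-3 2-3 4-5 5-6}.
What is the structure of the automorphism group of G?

G has two connected components, {0, 4, 5, 6} and {1, 2, 3}; each is 2-regular, so G = C_4 ⊔ C_3. The components are non-isomorphic (different sizes), so Aut(G) = Aut(C_3) × Aut(C_4) = D_3 × D_4 of order 6·8 = 48.

D_3 × D_4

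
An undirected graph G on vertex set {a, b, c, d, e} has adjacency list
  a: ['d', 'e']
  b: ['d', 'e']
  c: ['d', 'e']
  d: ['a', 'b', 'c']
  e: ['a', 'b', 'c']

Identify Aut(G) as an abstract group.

S_2 × S_3

The vertices split by degree into {d, e} (degree 3) and {a, b, c} (degree 2); every edge runs between the two parts, so G is the complete bipartite graph K_{2,3}. Automorphisms preserve the bipartition setwise (since the parts differ in size) and act as S_2 × S_3 within it; |Aut| = 12.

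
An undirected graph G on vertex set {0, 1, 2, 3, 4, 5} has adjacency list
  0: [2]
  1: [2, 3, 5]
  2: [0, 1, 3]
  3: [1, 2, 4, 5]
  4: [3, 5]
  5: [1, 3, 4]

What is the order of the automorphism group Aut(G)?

1

Degrees alone do not determine every vertex (e.g. 1 and 2 both have degree 3), but their neighbour-degree multisets differ: N(1) has degrees [3, 3, 4] while N(2) has degrees [1, 3, 4]. Repeating this refinement separates all vertices, so the only automorphism is the identity.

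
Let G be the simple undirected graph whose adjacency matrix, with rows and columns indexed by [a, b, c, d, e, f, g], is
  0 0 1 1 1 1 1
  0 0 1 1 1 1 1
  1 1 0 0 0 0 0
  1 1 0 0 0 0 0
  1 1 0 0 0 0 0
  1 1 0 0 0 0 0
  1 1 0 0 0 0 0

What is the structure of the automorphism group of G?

S_2 × S_5

The vertices split by degree into {a, b} (degree 5) and {c, d, e, f, g} (degree 2); every edge runs between the two parts, so G is the complete bipartite graph K_{2,5}. The parts have unequal sizes, so no automorphism swaps them; each part is permuted independently, giving S_2 × S_5 of order 2!·5! = 240.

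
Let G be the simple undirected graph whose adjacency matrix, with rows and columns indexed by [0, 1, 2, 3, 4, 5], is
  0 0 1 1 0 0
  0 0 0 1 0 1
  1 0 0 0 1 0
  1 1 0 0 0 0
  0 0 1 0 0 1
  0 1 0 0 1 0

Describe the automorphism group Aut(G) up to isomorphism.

Every vertex has degree 2 and the graph is connected, so G is the 6-cycle C_6. The automorphisms of the 6-cycle are exactly the symmetries of a regular 6-gon: the dihedral group D_6, |D_6| = 12.

the dihedral group of order 12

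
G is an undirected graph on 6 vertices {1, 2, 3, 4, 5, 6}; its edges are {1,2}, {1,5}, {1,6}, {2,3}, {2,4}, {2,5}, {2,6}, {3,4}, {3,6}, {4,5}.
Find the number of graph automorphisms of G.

10

Vertex 2 is the unique vertex of degree 5; the remaining 5 vertices each have degree 3 and induce a cycle, so G is the wheel on 6 vertices with hub 2. Every automorphism fixes the hub and acts on the rim 5-cycle, so Aut(G) ≅ Aut(C_5) = D_5 of order 10.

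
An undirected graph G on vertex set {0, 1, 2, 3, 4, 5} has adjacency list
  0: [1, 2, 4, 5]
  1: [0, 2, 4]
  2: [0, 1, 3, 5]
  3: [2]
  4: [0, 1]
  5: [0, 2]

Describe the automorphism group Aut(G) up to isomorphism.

Degrees alone do not determine every vertex (e.g. 0 and 2 both have degree 4), but their neighbour-degree multisets differ: N(0) has degrees [2, 2, 3, 4] while N(2) has degrees [1, 2, 3, 4]. Repeating this refinement separates all vertices, so the only automorphism is the identity.

the trivial group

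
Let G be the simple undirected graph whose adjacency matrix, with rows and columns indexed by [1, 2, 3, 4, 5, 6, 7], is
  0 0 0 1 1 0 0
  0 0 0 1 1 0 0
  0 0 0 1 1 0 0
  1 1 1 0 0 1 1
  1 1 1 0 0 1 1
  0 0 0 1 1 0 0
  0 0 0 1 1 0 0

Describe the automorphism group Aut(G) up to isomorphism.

S_5 × S_2

The vertices split by degree into {4, 5} (degree 5) and {1, 2, 3, 6, 7} (degree 2); every edge runs between the two parts, so G is the complete bipartite graph K_{2,5}. The parts have unequal sizes, so no automorphism swaps them; each part is permuted independently, giving S_5 × S_2 of order 5!·2! = 240.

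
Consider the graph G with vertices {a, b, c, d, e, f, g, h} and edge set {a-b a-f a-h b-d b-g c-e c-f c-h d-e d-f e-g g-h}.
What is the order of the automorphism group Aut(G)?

48

G is 3-regular and bipartite on 2^3 = 8 vertices with girth 4; it is the hypercube graph Q_3. Aut(Q_3) consists of the signed permutations of the 3 coordinate axes: 3! permutations times 2^3 sign flips, so |Aut| = 2^3·3! = 48.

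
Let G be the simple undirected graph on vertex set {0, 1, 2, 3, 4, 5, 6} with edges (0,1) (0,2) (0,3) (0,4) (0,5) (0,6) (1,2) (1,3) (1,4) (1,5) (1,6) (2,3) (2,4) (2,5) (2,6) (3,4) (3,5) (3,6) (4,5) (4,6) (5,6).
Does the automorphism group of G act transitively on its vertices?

All 7 vertices are pairwise adjacent: G = K_7. Any permutation of the 7 vertices preserves K_7, so Aut(K_7) = S_7 of order 7! = 5040. This group acts transitively on the 7 vertices.

Yes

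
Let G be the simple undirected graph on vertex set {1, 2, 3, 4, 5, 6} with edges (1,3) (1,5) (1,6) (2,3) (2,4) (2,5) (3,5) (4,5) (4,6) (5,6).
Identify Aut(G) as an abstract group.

the dihedral group of order 10

Vertex 5 is the unique vertex of degree 5; the remaining 5 vertices each have degree 3 and induce a cycle, so G is the wheel on 6 vertices with hub 5. Every automorphism fixes the hub and acts on the rim 5-cycle, so Aut(G) ≅ Aut(C_5) = D_5 of order 10.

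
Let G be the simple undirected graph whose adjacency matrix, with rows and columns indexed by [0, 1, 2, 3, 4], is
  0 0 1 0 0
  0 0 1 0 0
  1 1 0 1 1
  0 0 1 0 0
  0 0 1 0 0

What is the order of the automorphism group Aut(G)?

Vertex 2 has degree 4 and every other vertex has degree 1, so G is the star K_{1,4} with centre 2. Any automorphism fixes the centre and permutes the 4 leaves freely, so Aut(G) ≅ S_4 of order 4! = 24.

24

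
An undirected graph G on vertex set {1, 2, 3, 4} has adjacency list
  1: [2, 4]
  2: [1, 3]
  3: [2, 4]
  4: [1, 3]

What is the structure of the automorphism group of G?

D_4

G is 2-regular and bipartite on 2^2 = 4 vertices with girth 4; it is the hypercube graph Q_2. The symmetry group of the 2-cube is the hyperoctahedral group B_2 = Z_2 ≀ S_2, of order 2^2·2! = 8.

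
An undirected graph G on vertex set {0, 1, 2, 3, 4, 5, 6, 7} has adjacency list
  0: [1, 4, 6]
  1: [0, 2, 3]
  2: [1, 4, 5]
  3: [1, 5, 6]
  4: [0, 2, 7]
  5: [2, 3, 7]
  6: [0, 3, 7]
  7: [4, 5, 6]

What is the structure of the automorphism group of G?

G is 3-regular and bipartite on 2^3 = 8 vertices with girth 4; it is the hypercube graph Q_3. The symmetry group of the 3-cube is the hyperoctahedral group B_3 = Z_2 ≀ S_3, of order 2^3·3! = 48.

the hyperoctahedral group B_3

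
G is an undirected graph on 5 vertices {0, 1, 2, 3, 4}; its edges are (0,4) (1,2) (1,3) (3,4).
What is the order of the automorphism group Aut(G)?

The degree sequence is [1, 2, 1, 2, 2]; the two degree-1 vertices 0 and 2 are the ends of a path, so G = P_5. A path has exactly one nontrivial symmetry — reversal — giving Aut(G) of order 2.

2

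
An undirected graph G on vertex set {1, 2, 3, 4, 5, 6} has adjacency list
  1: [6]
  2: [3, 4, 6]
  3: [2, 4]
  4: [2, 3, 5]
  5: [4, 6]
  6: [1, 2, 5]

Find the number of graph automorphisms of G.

The degree sequence is [1, 3, 2, 3, 2, 3]. Checking the degree-preserving permutations of the vertex set shows that none except the identity preserves every edge, so Aut(G) is trivial.

1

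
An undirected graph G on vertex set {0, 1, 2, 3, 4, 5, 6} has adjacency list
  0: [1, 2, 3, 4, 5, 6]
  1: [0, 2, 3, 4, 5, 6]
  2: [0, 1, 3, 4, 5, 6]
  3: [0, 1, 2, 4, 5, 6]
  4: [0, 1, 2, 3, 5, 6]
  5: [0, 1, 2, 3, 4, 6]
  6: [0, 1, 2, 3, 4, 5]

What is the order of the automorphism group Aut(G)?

Every vertex has degree 6, so G is the complete graph K_7. Every bijection on the vertex set is an automorphism of K_7; hence Aut(K_7) ≅ S_7, order 5040.

5040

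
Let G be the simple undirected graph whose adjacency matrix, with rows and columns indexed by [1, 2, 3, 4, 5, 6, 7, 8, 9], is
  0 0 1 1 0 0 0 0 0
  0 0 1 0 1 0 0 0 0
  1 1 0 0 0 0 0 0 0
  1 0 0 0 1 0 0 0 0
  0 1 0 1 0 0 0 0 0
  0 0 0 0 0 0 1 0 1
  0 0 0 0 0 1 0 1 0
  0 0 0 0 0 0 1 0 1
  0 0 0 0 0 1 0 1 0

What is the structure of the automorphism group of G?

D_4 × D_5

G has two connected components, {1, 2, 3, 4, 5} and {6, 7, 8, 9}; each is 2-regular, so G = C_5 ⊔ C_4. No automorphism exchanges components of different sizes, hence Aut(G) is the direct product D_4 × D_5, order 80.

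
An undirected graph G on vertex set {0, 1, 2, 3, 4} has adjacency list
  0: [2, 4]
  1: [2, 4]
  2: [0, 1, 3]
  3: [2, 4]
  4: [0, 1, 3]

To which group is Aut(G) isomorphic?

The vertices split by degree into {2, 4} (degree 3) and {0, 1, 3} (degree 2); every edge runs between the two parts, so G is the complete bipartite graph K_{2,3}. Automorphisms preserve the bipartition setwise (since the parts differ in size) and act as S_3 × S_2 within it; |Aut| = 12.

S_3 × S_2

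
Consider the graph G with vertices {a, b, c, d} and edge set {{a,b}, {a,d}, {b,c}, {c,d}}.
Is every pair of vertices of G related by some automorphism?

Yes

G is 2-regular and bipartite with parts {b, d} and {a, c} (each part is independent and every cross-pair is an edge), so G = K_{2,2}. Each part can be permuted independently (S_2 × S_2) and the two equal-size parts can also be swapped, giving (S_2 × S_2) ⋊ Z_2 of order 2·(2!)² = 8. This group acts transitively on the 4 vertices.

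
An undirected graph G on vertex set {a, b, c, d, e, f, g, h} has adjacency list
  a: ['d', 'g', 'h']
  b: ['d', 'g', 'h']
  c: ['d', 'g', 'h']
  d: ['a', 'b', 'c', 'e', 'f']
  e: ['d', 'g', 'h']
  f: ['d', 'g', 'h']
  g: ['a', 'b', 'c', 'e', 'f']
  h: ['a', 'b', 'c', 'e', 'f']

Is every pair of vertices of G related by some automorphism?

Automorphisms preserve degree, but G has vertices of degree 3 and vertices of degree 5; no automorphism maps one to the other, so G is not vertex-transitive.

No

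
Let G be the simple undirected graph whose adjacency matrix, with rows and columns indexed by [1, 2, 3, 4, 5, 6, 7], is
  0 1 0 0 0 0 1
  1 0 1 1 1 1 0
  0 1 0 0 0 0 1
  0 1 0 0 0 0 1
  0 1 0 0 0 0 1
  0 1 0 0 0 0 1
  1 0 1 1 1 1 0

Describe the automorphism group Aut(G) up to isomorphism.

The vertices split by degree into {2, 7} (degree 5) and {1, 3, 4, 5, 6} (degree 2); every edge runs between the two parts, so G is the complete bipartite graph K_{2,5}. Automorphisms preserve the bipartition setwise (since the parts differ in size) and act as S_5 × S_2 within it; |Aut| = 240.

S_5 × S_2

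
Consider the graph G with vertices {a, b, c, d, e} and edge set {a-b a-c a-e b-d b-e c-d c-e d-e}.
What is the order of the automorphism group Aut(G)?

Vertex e is the unique vertex of degree 4; the remaining 4 vertices each have degree 3 and induce a cycle, so G is the wheel on 5 vertices with hub e. Every automorphism fixes the hub and acts on the rim 4-cycle, so Aut(G) ≅ Aut(C_4) = D_4 of order 8.

8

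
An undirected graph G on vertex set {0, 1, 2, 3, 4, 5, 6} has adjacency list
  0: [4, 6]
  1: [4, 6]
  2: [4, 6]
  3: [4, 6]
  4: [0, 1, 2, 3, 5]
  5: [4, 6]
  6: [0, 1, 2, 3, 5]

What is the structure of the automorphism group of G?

S_5 × S_2

The vertices split by degree into {4, 6} (degree 5) and {0, 1, 2, 3, 5} (degree 2); every edge runs between the two parts, so G is the complete bipartite graph K_{2,5}. The parts have unequal sizes, so no automorphism swaps them; each part is permuted independently, giving S_5 × S_2 of order 5!·2! = 240.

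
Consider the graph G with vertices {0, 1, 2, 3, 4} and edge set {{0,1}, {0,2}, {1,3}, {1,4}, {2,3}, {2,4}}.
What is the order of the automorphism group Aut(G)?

12

The vertices split by degree into {1, 2} (degree 3) and {0, 3, 4} (degree 2); every edge runs between the two parts, so G is the complete bipartite graph K_{2,3}. Automorphisms preserve the bipartition setwise (since the parts differ in size) and act as S_2 × S_3 within it; |Aut| = 12.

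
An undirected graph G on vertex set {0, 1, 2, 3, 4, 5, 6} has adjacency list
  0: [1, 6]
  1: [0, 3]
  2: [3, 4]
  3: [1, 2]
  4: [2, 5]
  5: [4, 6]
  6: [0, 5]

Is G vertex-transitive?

Every vertex has degree 2 and the graph is connected, so G is the 7-cycle C_7. C_7 has 7 rotations and 7 reflections, so Aut(C_7) ≅ D_7 of order 14. Under this action every vertex can be carried to every other, so G is vertex-transitive.

Yes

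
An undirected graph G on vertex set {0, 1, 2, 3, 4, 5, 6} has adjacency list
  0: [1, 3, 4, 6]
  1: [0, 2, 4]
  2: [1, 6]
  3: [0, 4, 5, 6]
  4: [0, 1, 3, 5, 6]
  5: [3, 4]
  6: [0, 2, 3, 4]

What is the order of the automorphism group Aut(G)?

The degree sequence is [4, 3, 2, 4, 5, 2, 4]. Checking the degree-preserving permutations of the vertex set shows that none except the identity preserves every edge, so Aut(G) is trivial.

1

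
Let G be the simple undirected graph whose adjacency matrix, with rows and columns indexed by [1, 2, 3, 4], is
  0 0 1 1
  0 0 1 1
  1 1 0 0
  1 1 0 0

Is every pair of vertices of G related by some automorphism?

Yes

G is 2-regular and bipartite on 2^2 = 4 vertices with girth 4; it is the hypercube graph Q_2. Aut(Q_2) consists of the signed permutations of the 2 coordinate axes: 2! permutations times 2^2 sign flips, so |Aut| = 2^2·2! = 8. This group acts transitively on the 4 vertices.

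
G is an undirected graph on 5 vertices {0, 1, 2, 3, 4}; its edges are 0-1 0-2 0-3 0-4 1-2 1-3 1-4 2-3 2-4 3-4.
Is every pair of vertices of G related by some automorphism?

Yes

Every vertex has degree 4, so G is the complete graph K_5. Any permutation of the 5 vertices preserves K_5, so Aut(K_5) = S_5 of order 5! = 120. This group acts transitively on the 5 vertices.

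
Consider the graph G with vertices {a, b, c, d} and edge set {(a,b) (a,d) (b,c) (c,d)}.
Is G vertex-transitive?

G is 2-regular and bipartite on 2^2 = 4 vertices with girth 4; it is the hypercube graph Q_2. The symmetry group of the 2-cube is the hyperoctahedral group B_2 = Z_2 ≀ S_2, of order 2^2·2! = 8. Under this action every vertex can be carried to every other, so G is vertex-transitive.

Yes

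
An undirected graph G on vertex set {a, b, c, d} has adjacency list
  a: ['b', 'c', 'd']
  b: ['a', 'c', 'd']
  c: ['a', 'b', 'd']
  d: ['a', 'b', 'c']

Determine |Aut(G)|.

Every vertex has degree 3, so G is the complete graph K_4. Any permutation of the 4 vertices preserves K_4, so Aut(K_4) = S_4 of order 4! = 24.

24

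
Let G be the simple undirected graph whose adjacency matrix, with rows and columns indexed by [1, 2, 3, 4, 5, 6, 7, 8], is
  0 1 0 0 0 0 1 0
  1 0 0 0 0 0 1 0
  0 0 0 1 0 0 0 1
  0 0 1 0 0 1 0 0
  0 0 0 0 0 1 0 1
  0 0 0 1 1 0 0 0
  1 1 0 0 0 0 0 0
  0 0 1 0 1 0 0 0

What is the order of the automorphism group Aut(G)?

G has two connected components, {3, 4, 5, 6, 8} and {1, 2, 7}; each is 2-regular, so G = C_5 ⊔ C_3. The components are non-isomorphic (different sizes), so Aut(G) = Aut(C_5) × Aut(C_3) = D_5 × D_3 of order 10·6 = 60.

60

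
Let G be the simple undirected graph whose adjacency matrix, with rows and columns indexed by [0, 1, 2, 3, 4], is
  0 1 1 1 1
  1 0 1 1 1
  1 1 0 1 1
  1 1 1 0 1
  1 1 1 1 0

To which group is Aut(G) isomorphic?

Every vertex has degree 4, so G is the complete graph K_5. Any permutation of the 5 vertices preserves K_5, so Aut(K_5) = S_5 of order 5! = 120.

the symmetric group on 5 letters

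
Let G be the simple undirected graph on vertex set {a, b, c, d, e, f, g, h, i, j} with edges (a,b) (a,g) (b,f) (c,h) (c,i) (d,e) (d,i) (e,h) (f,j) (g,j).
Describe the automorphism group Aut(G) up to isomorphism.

G has two connected components, {a, b, f, g, j} and {c, d, e, h, i}; each is 2-regular, so G = C_5 ⊔ C_5. With two isomorphic components, Aut(G) = Aut(C_5) ≀ S_2 = (D_5 × D_5) ⋊ Z_2: permute each cycle by D_5, then optionally swap the two cycles. Order 2·(2·5)² = 200.

(D_5 × D_5) ⋊ Z_2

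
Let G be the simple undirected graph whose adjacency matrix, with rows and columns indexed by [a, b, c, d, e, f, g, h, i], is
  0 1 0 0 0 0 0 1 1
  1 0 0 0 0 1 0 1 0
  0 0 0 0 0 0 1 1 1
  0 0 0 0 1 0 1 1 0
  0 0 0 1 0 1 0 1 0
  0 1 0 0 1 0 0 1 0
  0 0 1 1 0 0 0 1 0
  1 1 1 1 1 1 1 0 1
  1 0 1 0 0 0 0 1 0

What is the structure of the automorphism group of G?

D_8

Vertex h is the unique vertex of degree 8; the remaining 8 vertices each have degree 3 and induce a cycle, so G is the wheel on 9 vertices with hub h. Every automorphism fixes the hub and acts on the rim 8-cycle, so Aut(G) ≅ Aut(C_8) = D_8 of order 16.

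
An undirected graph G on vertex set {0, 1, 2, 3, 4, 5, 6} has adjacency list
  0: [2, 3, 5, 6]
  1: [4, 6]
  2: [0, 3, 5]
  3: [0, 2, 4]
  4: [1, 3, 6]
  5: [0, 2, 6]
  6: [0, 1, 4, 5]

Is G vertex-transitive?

Vertex 1 is the only vertex of degree 2, so every automorphism fixes it; G is not vertex-transitive.

No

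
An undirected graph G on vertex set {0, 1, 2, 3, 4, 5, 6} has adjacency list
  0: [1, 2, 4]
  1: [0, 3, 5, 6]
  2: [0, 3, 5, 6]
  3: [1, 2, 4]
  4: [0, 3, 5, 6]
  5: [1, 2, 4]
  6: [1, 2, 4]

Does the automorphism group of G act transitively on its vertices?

Automorphisms preserve degree, but G has vertices of degree 3 and vertices of degree 4; no automorphism maps one to the other, so G is not vertex-transitive.

No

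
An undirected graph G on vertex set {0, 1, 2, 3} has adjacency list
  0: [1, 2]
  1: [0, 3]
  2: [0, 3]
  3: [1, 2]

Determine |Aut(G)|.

8

Every vertex has degree 2 and the graph is connected, so G is the 4-cycle C_4. The automorphisms of the 4-cycle are exactly the symmetries of a regular 4-gon: the dihedral group D_4, |D_4| = 8.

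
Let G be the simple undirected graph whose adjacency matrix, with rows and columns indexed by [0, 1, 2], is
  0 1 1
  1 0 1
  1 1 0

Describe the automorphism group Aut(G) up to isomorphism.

Every vertex has degree 2, so G is the complete graph K_3. Every bijection on the vertex set is an automorphism of K_3; hence Aut(K_3) ≅ S_3, order 6.

the symmetric group on 3 letters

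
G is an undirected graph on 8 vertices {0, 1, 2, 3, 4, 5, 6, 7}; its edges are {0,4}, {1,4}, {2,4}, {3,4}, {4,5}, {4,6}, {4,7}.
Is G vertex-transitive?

No

Vertex 4 is the only vertex of degree 7, so every automorphism fixes it; G is not vertex-transitive.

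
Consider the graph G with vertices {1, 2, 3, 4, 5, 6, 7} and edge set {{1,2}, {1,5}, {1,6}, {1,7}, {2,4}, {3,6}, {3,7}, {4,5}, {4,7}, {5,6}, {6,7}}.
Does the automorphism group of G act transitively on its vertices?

No

Automorphisms preserve degree, but G has vertices of degree 2 and vertices of degree 4; no automorphism maps one to the other, so G is not vertex-transitive.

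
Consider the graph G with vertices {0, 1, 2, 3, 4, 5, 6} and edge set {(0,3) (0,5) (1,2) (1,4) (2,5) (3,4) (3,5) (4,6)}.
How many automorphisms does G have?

The degree sequence is [2, 2, 2, 3, 3, 3, 1]. Checking the degree-preserving permutations of the vertex set shows that none except the identity preserves every edge, so Aut(G) is trivial.

1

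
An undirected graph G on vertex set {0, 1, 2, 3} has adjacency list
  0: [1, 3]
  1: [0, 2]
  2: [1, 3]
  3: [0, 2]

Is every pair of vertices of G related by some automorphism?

G is 2-regular and bipartite on 2^2 = 4 vertices with girth 4; it is the hypercube graph Q_2. The symmetry group of the 2-cube is the hyperoctahedral group B_2 = Z_2 ≀ S_2, of order 2^2·2! = 8. Under this action every vertex can be carried to every other, so G is vertex-transitive.

Yes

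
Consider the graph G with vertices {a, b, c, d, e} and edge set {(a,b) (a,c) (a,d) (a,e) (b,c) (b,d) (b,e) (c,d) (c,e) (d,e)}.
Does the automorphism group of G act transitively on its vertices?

All 5 vertices are pairwise adjacent: G = K_5. Every bijection on the vertex set is an automorphism of K_5; hence Aut(K_5) ≅ S_5, order 120. Under this action every vertex can be carried to every other, so G is vertex-transitive.

Yes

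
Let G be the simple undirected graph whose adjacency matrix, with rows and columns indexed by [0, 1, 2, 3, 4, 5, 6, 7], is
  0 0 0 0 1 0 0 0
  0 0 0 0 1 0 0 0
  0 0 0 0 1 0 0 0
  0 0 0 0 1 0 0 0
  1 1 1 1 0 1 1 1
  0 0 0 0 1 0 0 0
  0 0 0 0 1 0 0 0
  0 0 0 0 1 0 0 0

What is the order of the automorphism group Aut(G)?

Vertex 4 has degree 7 and every other vertex has degree 1, so G is the star K_{1,7} with centre 4. The 7 leaves are pairwise interchangeable while the centre is fixed, giving Aut(G) = S_7.

5040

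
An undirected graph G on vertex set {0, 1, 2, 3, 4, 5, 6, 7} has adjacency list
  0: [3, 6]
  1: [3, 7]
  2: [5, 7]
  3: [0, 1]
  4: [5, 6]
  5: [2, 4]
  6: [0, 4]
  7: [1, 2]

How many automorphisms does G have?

16

G is 2-regular and connected on 8 vertices, i.e. the cycle C_8. C_8 has 8 rotations and 8 reflections, so Aut(C_8) ≅ D_8 of order 16.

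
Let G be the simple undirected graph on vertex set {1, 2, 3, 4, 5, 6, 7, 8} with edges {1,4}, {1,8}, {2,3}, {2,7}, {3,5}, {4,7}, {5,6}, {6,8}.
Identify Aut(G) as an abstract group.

D_8

G is 2-regular and connected on 8 vertices, i.e. the cycle C_8. C_8 has 8 rotations and 8 reflections, so Aut(C_8) ≅ D_8 of order 16.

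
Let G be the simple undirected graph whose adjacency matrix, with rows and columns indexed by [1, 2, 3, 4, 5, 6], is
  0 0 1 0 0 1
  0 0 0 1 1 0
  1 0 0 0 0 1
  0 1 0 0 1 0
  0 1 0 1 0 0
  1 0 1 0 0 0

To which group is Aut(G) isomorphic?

D_3 ≀ Z_2

G has two connected components, {1, 3, 6} and {2, 4, 5}; each is 2-regular, so G = C_3 ⊔ C_3. With two isomorphic components, Aut(G) = Aut(C_3) ≀ S_2 = (D_3 × D_3) ⋊ Z_2: permute each cycle by D_3, then optionally swap the two cycles. Order 2·(2·3)² = 72.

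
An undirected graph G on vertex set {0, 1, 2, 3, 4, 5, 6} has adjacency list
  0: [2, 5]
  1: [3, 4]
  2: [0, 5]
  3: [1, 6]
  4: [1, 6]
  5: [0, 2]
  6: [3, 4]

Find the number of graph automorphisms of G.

48

G has two connected components, {1, 3, 4, 6} and {0, 2, 5}; each is 2-regular, so G = C_4 ⊔ C_3. No automorphism exchanges components of different sizes, hence Aut(G) is the direct product D_3 × D_4, order 48.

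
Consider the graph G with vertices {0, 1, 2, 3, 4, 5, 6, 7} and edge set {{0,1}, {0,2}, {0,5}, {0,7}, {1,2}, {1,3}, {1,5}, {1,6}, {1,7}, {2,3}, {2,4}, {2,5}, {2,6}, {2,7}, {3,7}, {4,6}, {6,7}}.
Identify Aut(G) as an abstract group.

{e}

Degrees alone do not determine every vertex (e.g. 0 and 6 both have degree 4), but their neighbour-degree multisets differ: N(0) has degrees [3, 5, 6, 7] while N(6) has degrees [2, 5, 6, 7]. Repeating this refinement separates all vertices, so the only automorphism is the identity.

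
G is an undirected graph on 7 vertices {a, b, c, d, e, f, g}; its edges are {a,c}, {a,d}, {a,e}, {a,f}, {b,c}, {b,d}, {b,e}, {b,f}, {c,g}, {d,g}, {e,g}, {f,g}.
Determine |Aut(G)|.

144

The vertices split by degree into {a, b, g} (degree 4) and {c, d, e, f} (degree 3); every edge runs between the two parts, so G is the complete bipartite graph K_{3,4}. The parts have unequal sizes, so no automorphism swaps them; each part is permuted independently, giving S_4 × S_3 of order 4!·3! = 144.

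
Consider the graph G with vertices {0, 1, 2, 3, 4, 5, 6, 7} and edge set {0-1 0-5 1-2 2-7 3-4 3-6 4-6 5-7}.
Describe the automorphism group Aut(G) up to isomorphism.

G has two connected components, {0, 1, 2, 5, 7} and {3, 4, 6}; each is 2-regular, so G = C_5 ⊔ C_3. No automorphism exchanges components of different sizes, hence Aut(G) is the direct product D_3 × D_5, order 60.

D_3 × D_5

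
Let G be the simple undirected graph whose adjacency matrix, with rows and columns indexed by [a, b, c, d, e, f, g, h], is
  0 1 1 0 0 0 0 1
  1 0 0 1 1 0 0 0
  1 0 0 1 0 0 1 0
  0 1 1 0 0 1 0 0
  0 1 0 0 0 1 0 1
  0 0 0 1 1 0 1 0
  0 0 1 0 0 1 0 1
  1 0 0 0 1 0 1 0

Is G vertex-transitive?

Yes

G is 3-regular and bipartite on 2^3 = 8 vertices with girth 4; it is the hypercube graph Q_3. Aut(Q_3) consists of the signed permutations of the 3 coordinate axes: 3! permutations times 2^3 sign flips, so |Aut| = 2^3·3! = 48. This group acts transitively on the 8 vertices.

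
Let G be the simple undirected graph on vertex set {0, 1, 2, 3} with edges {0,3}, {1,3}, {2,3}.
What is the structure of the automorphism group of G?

the symmetric group on 3 letters

Vertex 3 has degree 3 and every other vertex has degree 1, so G is the star K_{1,3} with centre 3. The 3 leaves are pairwise interchangeable while the centre is fixed, giving Aut(G) = S_3.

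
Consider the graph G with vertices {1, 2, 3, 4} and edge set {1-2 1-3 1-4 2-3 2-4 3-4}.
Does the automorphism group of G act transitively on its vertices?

Every vertex has degree 3, so G is the complete graph K_4. Any permutation of the 4 vertices preserves K_4, so Aut(K_4) = S_4 of order 4! = 24. Under this action every vertex can be carried to every other, so G is vertex-transitive.

Yes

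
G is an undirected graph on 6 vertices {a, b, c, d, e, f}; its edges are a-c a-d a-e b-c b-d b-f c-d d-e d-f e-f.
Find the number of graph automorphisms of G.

Vertex d is the unique vertex of degree 5; the remaining 5 vertices each have degree 3 and induce a cycle, so G is the wheel on 6 vertices with hub d. With the hub fixed, the remaining symmetry is that of the rim cycle C_5, giving the dihedral group D_5.

10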